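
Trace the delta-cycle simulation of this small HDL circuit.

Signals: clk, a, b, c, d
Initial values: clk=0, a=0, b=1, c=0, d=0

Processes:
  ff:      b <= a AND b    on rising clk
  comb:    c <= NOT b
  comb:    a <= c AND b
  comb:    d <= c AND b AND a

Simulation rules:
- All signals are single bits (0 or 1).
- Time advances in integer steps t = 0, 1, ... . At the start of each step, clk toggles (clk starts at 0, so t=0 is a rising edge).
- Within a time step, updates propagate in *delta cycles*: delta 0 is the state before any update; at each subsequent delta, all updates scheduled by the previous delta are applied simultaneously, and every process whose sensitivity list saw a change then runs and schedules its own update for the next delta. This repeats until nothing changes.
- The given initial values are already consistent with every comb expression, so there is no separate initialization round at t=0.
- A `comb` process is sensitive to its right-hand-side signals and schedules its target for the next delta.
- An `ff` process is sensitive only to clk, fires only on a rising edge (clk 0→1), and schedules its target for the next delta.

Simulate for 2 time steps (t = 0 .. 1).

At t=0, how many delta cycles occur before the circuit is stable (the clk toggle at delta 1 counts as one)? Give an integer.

3

t=0 Δ0: a=0 clk=0 b=1 d=0 c=0
  Δ1: clk:0→1
  Δ2: b:1→0
  Δ3: c:0→1
  (3Δ to stable)
t=1 Δ0: a=0 clk=1 b=0 d=0 c=1
  Δ1: clk:1→0
  (1Δ to stable)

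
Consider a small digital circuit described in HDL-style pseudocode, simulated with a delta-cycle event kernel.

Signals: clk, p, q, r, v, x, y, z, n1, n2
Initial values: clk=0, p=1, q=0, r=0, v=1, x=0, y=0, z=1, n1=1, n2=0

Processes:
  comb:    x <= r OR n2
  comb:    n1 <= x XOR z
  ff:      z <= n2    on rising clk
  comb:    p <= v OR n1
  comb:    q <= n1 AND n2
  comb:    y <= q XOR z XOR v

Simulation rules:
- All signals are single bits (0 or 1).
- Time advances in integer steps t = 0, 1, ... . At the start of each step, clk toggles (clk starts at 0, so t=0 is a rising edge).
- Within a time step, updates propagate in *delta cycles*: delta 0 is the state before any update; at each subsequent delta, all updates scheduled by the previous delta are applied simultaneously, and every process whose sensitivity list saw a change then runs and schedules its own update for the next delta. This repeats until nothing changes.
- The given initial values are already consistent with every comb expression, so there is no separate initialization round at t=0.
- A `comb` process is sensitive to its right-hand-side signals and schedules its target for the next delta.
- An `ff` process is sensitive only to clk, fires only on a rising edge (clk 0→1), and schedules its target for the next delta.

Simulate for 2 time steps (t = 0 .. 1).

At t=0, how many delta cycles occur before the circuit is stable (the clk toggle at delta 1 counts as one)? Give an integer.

[bits: y,r,v,x,q,n1,p,n2,clk,z]
t=0: Δ0=0010011001 Δ1=0010011011 Δ2=0010011010 Δ3=1010001010 | 3Δ
t=1: Δ0=1010001010 Δ1=1010001000 | 1Δ

3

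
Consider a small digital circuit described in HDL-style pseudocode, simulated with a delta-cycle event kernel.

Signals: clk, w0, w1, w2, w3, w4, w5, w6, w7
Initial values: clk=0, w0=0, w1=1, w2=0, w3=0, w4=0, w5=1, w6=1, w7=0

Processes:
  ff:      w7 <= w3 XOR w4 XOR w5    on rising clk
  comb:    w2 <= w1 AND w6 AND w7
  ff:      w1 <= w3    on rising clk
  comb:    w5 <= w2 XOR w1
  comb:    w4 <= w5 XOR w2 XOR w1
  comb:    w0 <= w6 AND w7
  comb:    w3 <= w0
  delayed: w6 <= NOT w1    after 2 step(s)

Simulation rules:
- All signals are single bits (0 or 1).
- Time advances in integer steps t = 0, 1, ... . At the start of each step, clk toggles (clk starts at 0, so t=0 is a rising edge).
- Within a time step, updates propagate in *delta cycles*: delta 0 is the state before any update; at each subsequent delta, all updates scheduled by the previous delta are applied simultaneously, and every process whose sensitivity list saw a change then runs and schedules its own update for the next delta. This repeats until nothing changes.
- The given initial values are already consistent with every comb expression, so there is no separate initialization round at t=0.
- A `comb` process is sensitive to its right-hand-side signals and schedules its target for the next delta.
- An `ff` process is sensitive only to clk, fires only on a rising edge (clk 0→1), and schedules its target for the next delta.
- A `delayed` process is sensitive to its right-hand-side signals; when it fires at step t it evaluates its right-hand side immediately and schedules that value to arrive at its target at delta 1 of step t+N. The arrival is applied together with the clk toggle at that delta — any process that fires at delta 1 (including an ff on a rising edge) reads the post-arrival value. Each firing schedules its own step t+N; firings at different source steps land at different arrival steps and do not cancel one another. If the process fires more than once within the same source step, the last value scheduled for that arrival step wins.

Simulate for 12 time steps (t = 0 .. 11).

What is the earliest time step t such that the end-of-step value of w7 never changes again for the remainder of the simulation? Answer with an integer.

8

t=0 Δ0: w1=1 w2=0 w6=1 w0=0 w5=1 clk=0 w3=0 w7=0 w4=0
  Δ1: clk:0→1
  Δ2: w1:1→0, w7:0→1
  Δ3: w0:0→1, w5:1→0, w4:0→1
  Δ4: w3:0→1, w4:1→0
  (4Δ to stable)
t=1 Δ0: w1=0 w2=0 w6=1 w0=1 w5=0 clk=1 w3=1 w7=1 w4=0
  Δ1: clk:1→0
  (1Δ to stable)
t=2 Δ0: w1=0 w2=0 w6=1 w0=1 w5=0 clk=0 w3=1 w7=1 w4=0
  Δ1: clk:0→1
  Δ2: w1:0→1
  Δ3: w2:0→1, w5:0→1, w4:0→1
  Δ4: w5:1→0
  Δ5: w4:1→0
  (5Δ to stable)
t=3 Δ0: w1=1 w2=1 w6=1 w0=1 w5=0 clk=1 w3=1 w7=1 w4=0
  Δ1: clk:1→0
  (1Δ to stable)
t=4 Δ0: w1=1 w2=1 w6=1 w0=1 w5=0 clk=0 w3=1 w7=1 w4=0
  Δ1: w6:1→0, clk:0→1
  Δ2: w2:1→0, w0:1→0
  Δ3: w5:0→1, w3:1→0, w4:0→1
  Δ4: w4:1→0
  (4Δ to stable)
t=5 Δ0: w1=1 w2=0 w6=0 w0=0 w5=1 clk=1 w3=0 w7=1 w4=0
  Δ1: clk:1→0
  (1Δ to stable)
t=6 Δ0: w1=1 w2=0 w6=0 w0=0 w5=1 clk=0 w3=0 w7=1 w4=0
  Δ1: clk:0→1
  Δ2: w1:1→0
  Δ3: w5:1→0, w4:0→1
  Δ4: w4:1→0
  (4Δ to stable)
t=7 Δ0: w1=0 w2=0 w6=0 w0=0 w5=0 clk=1 w3=0 w7=1 w4=0
  Δ1: clk:1→0
  (1Δ to stable)
t=8 Δ0: w1=0 w2=0 w6=0 w0=0 w5=0 clk=0 w3=0 w7=1 w4=0
  Δ1: w6:0→1, clk:0→1
  Δ2: w0:0→1, w7:1→0
  Δ3: w0:1→0, w3:0→1
  Δ4: w3:1→0
  (4Δ to stable)
t=9 Δ0: w1=0 w2=0 w6=1 w0=0 w5=0 clk=1 w3=0 w7=0 w4=0
  Δ1: clk:1→0
  (1Δ to stable)
t=10 Δ0: w1=0 w2=0 w6=1 w0=0 w5=0 clk=0 w3=0 w7=0 w4=0
  Δ1: clk:0→1
  (1Δ to stable)
t=11 Δ0: w1=0 w2=0 w6=1 w0=0 w5=0 clk=1 w3=0 w7=0 w4=0
  Δ1: clk:1→0
  (1Δ to stable)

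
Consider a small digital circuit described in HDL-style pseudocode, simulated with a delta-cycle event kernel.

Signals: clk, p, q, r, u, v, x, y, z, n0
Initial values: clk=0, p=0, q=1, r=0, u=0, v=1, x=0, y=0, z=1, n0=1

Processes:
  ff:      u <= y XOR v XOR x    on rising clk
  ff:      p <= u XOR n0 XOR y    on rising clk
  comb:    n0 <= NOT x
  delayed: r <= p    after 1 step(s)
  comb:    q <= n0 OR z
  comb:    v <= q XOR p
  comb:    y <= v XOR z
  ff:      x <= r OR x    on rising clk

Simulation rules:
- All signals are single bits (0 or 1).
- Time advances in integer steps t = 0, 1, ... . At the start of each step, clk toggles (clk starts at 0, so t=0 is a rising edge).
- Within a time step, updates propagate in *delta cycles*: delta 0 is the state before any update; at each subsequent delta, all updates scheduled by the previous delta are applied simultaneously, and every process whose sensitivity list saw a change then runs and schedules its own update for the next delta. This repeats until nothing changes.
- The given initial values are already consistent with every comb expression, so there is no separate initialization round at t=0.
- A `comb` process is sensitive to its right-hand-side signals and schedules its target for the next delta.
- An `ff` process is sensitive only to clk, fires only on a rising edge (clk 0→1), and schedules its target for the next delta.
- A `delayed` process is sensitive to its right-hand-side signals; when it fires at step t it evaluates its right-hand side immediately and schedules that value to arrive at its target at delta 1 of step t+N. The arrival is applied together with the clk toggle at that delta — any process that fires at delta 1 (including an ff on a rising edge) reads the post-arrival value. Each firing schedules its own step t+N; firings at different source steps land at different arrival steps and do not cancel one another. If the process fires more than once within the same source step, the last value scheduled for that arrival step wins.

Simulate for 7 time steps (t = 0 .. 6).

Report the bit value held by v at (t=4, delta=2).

t0.Δ0 clk=0 p=0 q=1 x=0 n0=1 v=1 r=0 u=0 z=1 y=0
t0.Δ1 clk=1 p=0 q=1 x=0 n0=1 v=1 r=0 u=0 z=1 y=0
t0.Δ2 clk=1 p=1 q=1 x=0 n0=1 v=1 r=0 u=1 z=1 y=0
t0.Δ3 clk=1 p=1 q=1 x=0 n0=1 v=0 r=0 u=1 z=1 y=0
t0.Δ4 clk=1 p=1 q=1 x=0 n0=1 v=0 r=0 u=1 z=1 y=1
t1.Δ0 clk=1 p=1 q=1 x=0 n0=1 v=0 r=0 u=1 z=1 y=1
t1.Δ1 clk=0 p=1 q=1 x=0 n0=1 v=0 r=1 u=1 z=1 y=1
t2.Δ0 clk=0 p=1 q=1 x=0 n0=1 v=0 r=1 u=1 z=1 y=1
t2.Δ1 clk=1 p=1 q=1 x=0 n0=1 v=0 r=1 u=1 z=1 y=1
t2.Δ2 clk=1 p=1 q=1 x=1 n0=1 v=0 r=1 u=1 z=1 y=1
t2.Δ3 clk=1 p=1 q=1 x=1 n0=0 v=0 r=1 u=1 z=1 y=1
t3.Δ0 clk=1 p=1 q=1 x=1 n0=0 v=0 r=1 u=1 z=1 y=1
t3.Δ1 clk=0 p=1 q=1 x=1 n0=0 v=0 r=1 u=1 z=1 y=1
t4.Δ0 clk=0 p=1 q=1 x=1 n0=0 v=0 r=1 u=1 z=1 y=1
t4.Δ1 clk=1 p=1 q=1 x=1 n0=0 v=0 r=1 u=1 z=1 y=1
t4.Δ2 clk=1 p=0 q=1 x=1 n0=0 v=0 r=1 u=0 z=1 y=1
t4.Δ3 clk=1 p=0 q=1 x=1 n0=0 v=1 r=1 u=0 z=1 y=1
t4.Δ4 clk=1 p=0 q=1 x=1 n0=0 v=1 r=1 u=0 z=1 y=0
t5.Δ0 clk=1 p=0 q=1 x=1 n0=0 v=1 r=1 u=0 z=1 y=0
t5.Δ1 clk=0 p=0 q=1 x=1 n0=0 v=1 r=0 u=0 z=1 y=0
t6.Δ0 clk=0 p=0 q=1 x=1 n0=0 v=1 r=0 u=0 z=1 y=0
t6.Δ1 clk=1 p=0 q=1 x=1 n0=0 v=1 r=0 u=0 z=1 y=0

0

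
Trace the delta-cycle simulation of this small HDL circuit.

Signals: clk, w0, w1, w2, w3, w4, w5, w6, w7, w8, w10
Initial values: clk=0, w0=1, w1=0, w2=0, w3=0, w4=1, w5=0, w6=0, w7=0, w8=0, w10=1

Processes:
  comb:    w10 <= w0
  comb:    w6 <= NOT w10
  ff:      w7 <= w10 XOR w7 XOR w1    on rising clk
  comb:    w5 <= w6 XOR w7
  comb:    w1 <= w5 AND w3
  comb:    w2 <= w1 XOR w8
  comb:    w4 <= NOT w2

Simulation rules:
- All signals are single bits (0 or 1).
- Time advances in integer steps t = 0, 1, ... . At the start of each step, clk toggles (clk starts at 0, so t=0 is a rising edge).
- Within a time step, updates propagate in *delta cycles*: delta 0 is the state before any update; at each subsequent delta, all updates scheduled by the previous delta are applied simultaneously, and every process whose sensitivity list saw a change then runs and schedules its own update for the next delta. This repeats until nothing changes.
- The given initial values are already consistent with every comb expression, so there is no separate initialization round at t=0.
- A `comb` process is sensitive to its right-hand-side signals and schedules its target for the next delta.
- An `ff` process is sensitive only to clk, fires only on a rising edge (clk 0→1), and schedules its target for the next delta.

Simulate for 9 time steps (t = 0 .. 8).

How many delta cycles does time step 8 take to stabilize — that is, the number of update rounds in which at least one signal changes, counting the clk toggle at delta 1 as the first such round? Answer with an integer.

t0.Δ0 w1=0 w2=0 w4=1 w6=0 w3=0 clk=0 w10=1 w0=1 w7=0 w8=0 w5=0
t0.Δ1 w1=0 w2=0 w4=1 w6=0 w3=0 clk=1 w10=1 w0=1 w7=0 w8=0 w5=0
t0.Δ2 w1=0 w2=0 w4=1 w6=0 w3=0 clk=1 w10=1 w0=1 w7=1 w8=0 w5=0
t0.Δ3 w1=0 w2=0 w4=1 w6=0 w3=0 clk=1 w10=1 w0=1 w7=1 w8=0 w5=1
t1.Δ0 w1=0 w2=0 w4=1 w6=0 w3=0 clk=1 w10=1 w0=1 w7=1 w8=0 w5=1
t1.Δ1 w1=0 w2=0 w4=1 w6=0 w3=0 clk=0 w10=1 w0=1 w7=1 w8=0 w5=1
t2.Δ0 w1=0 w2=0 w4=1 w6=0 w3=0 clk=0 w10=1 w0=1 w7=1 w8=0 w5=1
t2.Δ1 w1=0 w2=0 w4=1 w6=0 w3=0 clk=1 w10=1 w0=1 w7=1 w8=0 w5=1
t2.Δ2 w1=0 w2=0 w4=1 w6=0 w3=0 clk=1 w10=1 w0=1 w7=0 w8=0 w5=1
t2.Δ3 w1=0 w2=0 w4=1 w6=0 w3=0 clk=1 w10=1 w0=1 w7=0 w8=0 w5=0
t3.Δ0 w1=0 w2=0 w4=1 w6=0 w3=0 clk=1 w10=1 w0=1 w7=0 w8=0 w5=0
t3.Δ1 w1=0 w2=0 w4=1 w6=0 w3=0 clk=0 w10=1 w0=1 w7=0 w8=0 w5=0
t4.Δ0 w1=0 w2=0 w4=1 w6=0 w3=0 clk=0 w10=1 w0=1 w7=0 w8=0 w5=0
t4.Δ1 w1=0 w2=0 w4=1 w6=0 w3=0 clk=1 w10=1 w0=1 w7=0 w8=0 w5=0
t4.Δ2 w1=0 w2=0 w4=1 w6=0 w3=0 clk=1 w10=1 w0=1 w7=1 w8=0 w5=0
t4.Δ3 w1=0 w2=0 w4=1 w6=0 w3=0 clk=1 w10=1 w0=1 w7=1 w8=0 w5=1
t5.Δ0 w1=0 w2=0 w4=1 w6=0 w3=0 clk=1 w10=1 w0=1 w7=1 w8=0 w5=1
t5.Δ1 w1=0 w2=0 w4=1 w6=0 w3=0 clk=0 w10=1 w0=1 w7=1 w8=0 w5=1
t6.Δ0 w1=0 w2=0 w4=1 w6=0 w3=0 clk=0 w10=1 w0=1 w7=1 w8=0 w5=1
t6.Δ1 w1=0 w2=0 w4=1 w6=0 w3=0 clk=1 w10=1 w0=1 w7=1 w8=0 w5=1
t6.Δ2 w1=0 w2=0 w4=1 w6=0 w3=0 clk=1 w10=1 w0=1 w7=0 w8=0 w5=1
t6.Δ3 w1=0 w2=0 w4=1 w6=0 w3=0 clk=1 w10=1 w0=1 w7=0 w8=0 w5=0
t7.Δ0 w1=0 w2=0 w4=1 w6=0 w3=0 clk=1 w10=1 w0=1 w7=0 w8=0 w5=0
t7.Δ1 w1=0 w2=0 w4=1 w6=0 w3=0 clk=0 w10=1 w0=1 w7=0 w8=0 w5=0
t8.Δ0 w1=0 w2=0 w4=1 w6=0 w3=0 clk=0 w10=1 w0=1 w7=0 w8=0 w5=0
t8.Δ1 w1=0 w2=0 w4=1 w6=0 w3=0 clk=1 w10=1 w0=1 w7=0 w8=0 w5=0
t8.Δ2 w1=0 w2=0 w4=1 w6=0 w3=0 clk=1 w10=1 w0=1 w7=1 w8=0 w5=0
t8.Δ3 w1=0 w2=0 w4=1 w6=0 w3=0 clk=1 w10=1 w0=1 w7=1 w8=0 w5=1

3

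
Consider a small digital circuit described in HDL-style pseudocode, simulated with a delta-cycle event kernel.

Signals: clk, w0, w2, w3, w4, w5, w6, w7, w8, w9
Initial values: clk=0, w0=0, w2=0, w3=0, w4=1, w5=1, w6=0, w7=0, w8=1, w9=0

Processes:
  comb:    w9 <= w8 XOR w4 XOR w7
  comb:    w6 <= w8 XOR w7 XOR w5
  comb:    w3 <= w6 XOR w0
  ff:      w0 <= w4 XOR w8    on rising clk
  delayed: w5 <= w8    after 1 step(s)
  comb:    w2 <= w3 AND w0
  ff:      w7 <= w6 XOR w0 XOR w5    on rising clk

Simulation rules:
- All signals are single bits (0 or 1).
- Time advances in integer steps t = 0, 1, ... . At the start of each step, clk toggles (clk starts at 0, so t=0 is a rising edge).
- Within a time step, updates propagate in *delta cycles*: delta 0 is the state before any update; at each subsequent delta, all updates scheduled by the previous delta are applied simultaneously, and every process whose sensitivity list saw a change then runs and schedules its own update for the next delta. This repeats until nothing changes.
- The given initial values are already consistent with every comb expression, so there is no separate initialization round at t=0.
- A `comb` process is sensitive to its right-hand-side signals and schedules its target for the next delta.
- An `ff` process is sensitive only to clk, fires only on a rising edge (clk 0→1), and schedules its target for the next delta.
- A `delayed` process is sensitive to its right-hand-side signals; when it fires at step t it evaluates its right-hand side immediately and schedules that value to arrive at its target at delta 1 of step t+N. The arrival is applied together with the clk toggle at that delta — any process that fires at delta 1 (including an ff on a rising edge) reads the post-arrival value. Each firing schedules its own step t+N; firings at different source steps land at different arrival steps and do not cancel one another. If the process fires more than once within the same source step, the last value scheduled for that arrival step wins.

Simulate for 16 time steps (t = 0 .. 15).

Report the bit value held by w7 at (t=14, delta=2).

0

t=0 Δ0: w6=0 w0=0 w5=1 w8=1 w7=0 clk=0 w2=0 w4=1 w9=0 w3=0
  Δ1: clk:0→1
  Δ2: w7:0→1
  Δ3: w6:0→1, w9:0→1
  Δ4: w3:0→1
  (4Δ to stable)
t=1 Δ0: w6=1 w0=0 w5=1 w8=1 w7=1 clk=1 w2=0 w4=1 w9=1 w3=1
  Δ1: clk:1→0
  (1Δ to stable)
t=2 Δ0: w6=1 w0=0 w5=1 w8=1 w7=1 clk=0 w2=0 w4=1 w9=1 w3=1
  Δ1: clk:0→1
  Δ2: w7:1→0
  Δ3: w6:1→0, w9:1→0
  Δ4: w3:1→0
  (4Δ to stable)
t=3 Δ0: w6=0 w0=0 w5=1 w8=1 w7=0 clk=1 w2=0 w4=1 w9=0 w3=0
  Δ1: clk:1→0
  (1Δ to stable)
t=4 Δ0: w6=0 w0=0 w5=1 w8=1 w7=0 clk=0 w2=0 w4=1 w9=0 w3=0
  Δ1: clk:0→1
  Δ2: w7:0→1
  Δ3: w6:0→1, w9:0→1
  Δ4: w3:0→1
  (4Δ to stable)
t=5 Δ0: w6=1 w0=0 w5=1 w8=1 w7=1 clk=1 w2=0 w4=1 w9=1 w3=1
  Δ1: clk:1→0
  (1Δ to stable)
t=6 Δ0: w6=1 w0=0 w5=1 w8=1 w7=1 clk=0 w2=0 w4=1 w9=1 w3=1
  Δ1: clk:0→1
  Δ2: w7:1→0
  Δ3: w6:1→0, w9:1→0
  Δ4: w3:1→0
  (4Δ to stable)
t=7 Δ0: w6=0 w0=0 w5=1 w8=1 w7=0 clk=1 w2=0 w4=1 w9=0 w3=0
  Δ1: clk:1→0
  (1Δ to stable)
t=8 Δ0: w6=0 w0=0 w5=1 w8=1 w7=0 clk=0 w2=0 w4=1 w9=0 w3=0
  Δ1: clk:0→1
  Δ2: w7:0→1
  Δ3: w6:0→1, w9:0→1
  Δ4: w3:0→1
  (4Δ to stable)
t=9 Δ0: w6=1 w0=0 w5=1 w8=1 w7=1 clk=1 w2=0 w4=1 w9=1 w3=1
  Δ1: clk:1→0
  (1Δ to stable)
t=10 Δ0: w6=1 w0=0 w5=1 w8=1 w7=1 clk=0 w2=0 w4=1 w9=1 w3=1
  Δ1: clk:0→1
  Δ2: w7:1→0
  Δ3: w6:1→0, w9:1→0
  Δ4: w3:1→0
  (4Δ to stable)
t=11 Δ0: w6=0 w0=0 w5=1 w8=1 w7=0 clk=1 w2=0 w4=1 w9=0 w3=0
  Δ1: clk:1→0
  (1Δ to stable)
t=12 Δ0: w6=0 w0=0 w5=1 w8=1 w7=0 clk=0 w2=0 w4=1 w9=0 w3=0
  Δ1: clk:0→1
  Δ2: w7:0→1
  Δ3: w6:0→1, w9:0→1
  Δ4: w3:0→1
  (4Δ to stable)
t=13 Δ0: w6=1 w0=0 w5=1 w8=1 w7=1 clk=1 w2=0 w4=1 w9=1 w3=1
  Δ1: clk:1→0
  (1Δ to stable)
t=14 Δ0: w6=1 w0=0 w5=1 w8=1 w7=1 clk=0 w2=0 w4=1 w9=1 w3=1
  Δ1: clk:0→1
  Δ2: w7:1→0
  Δ3: w6:1→0, w9:1→0
  Δ4: w3:1→0
  (4Δ to stable)
t=15 Δ0: w6=0 w0=0 w5=1 w8=1 w7=0 clk=1 w2=0 w4=1 w9=0 w3=0
  Δ1: clk:1→0
  (1Δ to stable)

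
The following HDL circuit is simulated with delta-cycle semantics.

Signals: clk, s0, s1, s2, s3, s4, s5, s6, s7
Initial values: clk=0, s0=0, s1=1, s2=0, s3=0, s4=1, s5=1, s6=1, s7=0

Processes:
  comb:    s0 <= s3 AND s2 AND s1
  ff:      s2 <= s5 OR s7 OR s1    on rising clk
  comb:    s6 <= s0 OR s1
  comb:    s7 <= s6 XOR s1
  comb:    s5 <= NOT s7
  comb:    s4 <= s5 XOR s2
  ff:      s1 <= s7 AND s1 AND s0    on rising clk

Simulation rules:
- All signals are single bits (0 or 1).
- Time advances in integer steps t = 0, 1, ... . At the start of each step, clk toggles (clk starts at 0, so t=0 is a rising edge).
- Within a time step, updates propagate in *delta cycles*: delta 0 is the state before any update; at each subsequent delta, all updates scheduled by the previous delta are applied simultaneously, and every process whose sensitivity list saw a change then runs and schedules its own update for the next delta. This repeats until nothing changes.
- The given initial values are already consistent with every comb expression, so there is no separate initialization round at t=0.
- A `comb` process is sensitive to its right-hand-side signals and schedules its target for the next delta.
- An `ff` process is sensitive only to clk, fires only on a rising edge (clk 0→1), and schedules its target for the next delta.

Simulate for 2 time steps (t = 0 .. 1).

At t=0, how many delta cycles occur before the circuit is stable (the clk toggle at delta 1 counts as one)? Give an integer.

t=0 Δ0: s4=1 s2=0 clk=0 s7=0 s1=1 s0=0 s3=0 s6=1 s5=1
  Δ1: clk:0→1
  Δ2: s2:0→1, s1:1→0
  Δ3: s4:1→0, s7:0→1, s6:1→0
  Δ4: s7:1→0, s5:1→0
  Δ5: s4:0→1, s5:0→1
  Δ6: s4:1→0
  (6Δ to stable)
t=1 Δ0: s4=0 s2=1 clk=1 s7=0 s1=0 s0=0 s3=0 s6=0 s5=1
  Δ1: clk:1→0
  (1Δ to stable)

6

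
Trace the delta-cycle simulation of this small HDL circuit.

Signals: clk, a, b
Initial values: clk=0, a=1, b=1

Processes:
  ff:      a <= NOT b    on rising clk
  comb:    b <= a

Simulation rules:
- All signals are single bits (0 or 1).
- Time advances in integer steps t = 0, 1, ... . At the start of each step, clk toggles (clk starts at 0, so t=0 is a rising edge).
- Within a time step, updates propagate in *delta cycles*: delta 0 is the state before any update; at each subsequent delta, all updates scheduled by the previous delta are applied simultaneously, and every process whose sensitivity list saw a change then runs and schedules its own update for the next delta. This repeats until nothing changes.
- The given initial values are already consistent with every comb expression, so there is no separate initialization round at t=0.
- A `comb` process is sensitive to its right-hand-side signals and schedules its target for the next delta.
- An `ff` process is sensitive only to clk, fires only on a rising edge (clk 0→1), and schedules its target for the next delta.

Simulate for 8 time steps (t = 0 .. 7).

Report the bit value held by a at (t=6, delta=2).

1

t=0 Δ0: b=1 clk=0 a=1
  Δ1: clk:0→1
  Δ2: a:1→0
  Δ3: b:1→0
  (3Δ to stable)
t=1 Δ0: b=0 clk=1 a=0
  Δ1: clk:1→0
  (1Δ to stable)
t=2 Δ0: b=0 clk=0 a=0
  Δ1: clk:0→1
  Δ2: a:0→1
  Δ3: b:0→1
  (3Δ to stable)
t=3 Δ0: b=1 clk=1 a=1
  Δ1: clk:1→0
  (1Δ to stable)
t=4 Δ0: b=1 clk=0 a=1
  Δ1: clk:0→1
  Δ2: a:1→0
  Δ3: b:1→0
  (3Δ to stable)
t=5 Δ0: b=0 clk=1 a=0
  Δ1: clk:1→0
  (1Δ to stable)
t=6 Δ0: b=0 clk=0 a=0
  Δ1: clk:0→1
  Δ2: a:0→1
  Δ3: b:0→1
  (3Δ to stable)
t=7 Δ0: b=1 clk=1 a=1
  Δ1: clk:1→0
  (1Δ to stable)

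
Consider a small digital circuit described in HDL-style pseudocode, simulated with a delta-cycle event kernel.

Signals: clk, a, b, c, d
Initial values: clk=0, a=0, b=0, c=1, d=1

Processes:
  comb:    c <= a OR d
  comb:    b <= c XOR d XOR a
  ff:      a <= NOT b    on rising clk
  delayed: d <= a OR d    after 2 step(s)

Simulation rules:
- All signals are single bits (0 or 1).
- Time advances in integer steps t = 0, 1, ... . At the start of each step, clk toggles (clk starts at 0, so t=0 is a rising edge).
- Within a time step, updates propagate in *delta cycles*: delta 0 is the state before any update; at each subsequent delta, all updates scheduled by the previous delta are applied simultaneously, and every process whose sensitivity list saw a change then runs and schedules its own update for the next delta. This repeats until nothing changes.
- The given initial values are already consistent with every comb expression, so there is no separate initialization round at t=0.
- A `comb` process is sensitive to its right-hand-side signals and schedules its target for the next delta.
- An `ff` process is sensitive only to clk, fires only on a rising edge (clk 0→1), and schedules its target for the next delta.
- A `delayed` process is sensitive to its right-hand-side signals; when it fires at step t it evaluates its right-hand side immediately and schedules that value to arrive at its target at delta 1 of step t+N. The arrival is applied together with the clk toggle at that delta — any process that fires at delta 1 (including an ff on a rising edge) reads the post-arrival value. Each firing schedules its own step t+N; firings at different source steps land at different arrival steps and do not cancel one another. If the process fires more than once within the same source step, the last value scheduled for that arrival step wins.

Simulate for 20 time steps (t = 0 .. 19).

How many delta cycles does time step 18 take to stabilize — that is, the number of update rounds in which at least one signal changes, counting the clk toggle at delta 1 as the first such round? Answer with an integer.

t=0 Δ0: c=1 d=1 a=0 clk=0 b=0
  Δ1: clk:0→1
  Δ2: a:0→1
  Δ3: b:0→1
  (3Δ to stable)
t=1 Δ0: c=1 d=1 a=1 clk=1 b=1
  Δ1: clk:1→0
  (1Δ to stable)
t=2 Δ0: c=1 d=1 a=1 clk=0 b=1
  Δ1: clk:0→1
  Δ2: a:1→0
  Δ3: b:1→0
  (3Δ to stable)
t=3 Δ0: c=1 d=1 a=0 clk=1 b=0
  Δ1: clk:1→0
  (1Δ to stable)
t=4 Δ0: c=1 d=1 a=0 clk=0 b=0
  Δ1: clk:0→1
  Δ2: a:0→1
  Δ3: b:0→1
  (3Δ to stable)
t=5 Δ0: c=1 d=1 a=1 clk=1 b=1
  Δ1: clk:1→0
  (1Δ to stable)
t=6 Δ0: c=1 d=1 a=1 clk=0 b=1
  Δ1: clk:0→1
  Δ2: a:1→0
  Δ3: b:1→0
  (3Δ to stable)
t=7 Δ0: c=1 d=1 a=0 clk=1 b=0
  Δ1: clk:1→0
  (1Δ to stable)
t=8 Δ0: c=1 d=1 a=0 clk=0 b=0
  Δ1: clk:0→1
  Δ2: a:0→1
  Δ3: b:0→1
  (3Δ to stable)
t=9 Δ0: c=1 d=1 a=1 clk=1 b=1
  Δ1: clk:1→0
  (1Δ to stable)
t=10 Δ0: c=1 d=1 a=1 clk=0 b=1
  Δ1: clk:0→1
  Δ2: a:1→0
  Δ3: b:1→0
  (3Δ to stable)
t=11 Δ0: c=1 d=1 a=0 clk=1 b=0
  Δ1: clk:1→0
  (1Δ to stable)
t=12 Δ0: c=1 d=1 a=0 clk=0 b=0
  Δ1: clk:0→1
  Δ2: a:0→1
  Δ3: b:0→1
  (3Δ to stable)
t=13 Δ0: c=1 d=1 a=1 clk=1 b=1
  Δ1: clk:1→0
  (1Δ to stable)
t=14 Δ0: c=1 d=1 a=1 clk=0 b=1
  Δ1: clk:0→1
  Δ2: a:1→0
  Δ3: b:1→0
  (3Δ to stable)
t=15 Δ0: c=1 d=1 a=0 clk=1 b=0
  Δ1: clk:1→0
  (1Δ to stable)
t=16 Δ0: c=1 d=1 a=0 clk=0 b=0
  Δ1: clk:0→1
  Δ2: a:0→1
  Δ3: b:0→1
  (3Δ to stable)
t=17 Δ0: c=1 d=1 a=1 clk=1 b=1
  Δ1: clk:1→0
  (1Δ to stable)
t=18 Δ0: c=1 d=1 a=1 clk=0 b=1
  Δ1: clk:0→1
  Δ2: a:1→0
  Δ3: b:1→0
  (3Δ to stable)
t=19 Δ0: c=1 d=1 a=0 clk=1 b=0
  Δ1: clk:1→0
  (1Δ to stable)

3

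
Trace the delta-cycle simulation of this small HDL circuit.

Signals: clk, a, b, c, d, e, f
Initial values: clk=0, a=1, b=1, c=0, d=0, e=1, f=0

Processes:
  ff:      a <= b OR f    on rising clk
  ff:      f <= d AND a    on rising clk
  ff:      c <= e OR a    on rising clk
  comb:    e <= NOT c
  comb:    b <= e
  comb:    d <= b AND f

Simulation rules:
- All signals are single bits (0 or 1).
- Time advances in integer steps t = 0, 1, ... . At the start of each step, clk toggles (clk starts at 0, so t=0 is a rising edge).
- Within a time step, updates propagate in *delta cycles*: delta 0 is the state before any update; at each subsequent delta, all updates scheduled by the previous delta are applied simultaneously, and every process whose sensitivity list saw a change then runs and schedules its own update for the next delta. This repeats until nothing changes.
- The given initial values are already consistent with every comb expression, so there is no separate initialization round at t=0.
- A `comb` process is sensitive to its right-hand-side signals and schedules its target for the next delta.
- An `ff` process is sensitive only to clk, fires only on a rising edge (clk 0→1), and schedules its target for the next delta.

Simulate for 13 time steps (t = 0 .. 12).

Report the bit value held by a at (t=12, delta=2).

t0.Δ0 d=0 clk=0 c=0 f=0 b=1 a=1 e=1
t0.Δ1 d=0 clk=1 c=0 f=0 b=1 a=1 e=1
t0.Δ2 d=0 clk=1 c=1 f=0 b=1 a=1 e=1
t0.Δ3 d=0 clk=1 c=1 f=0 b=1 a=1 e=0
t0.Δ4 d=0 clk=1 c=1 f=0 b=0 a=1 e=0
t1.Δ0 d=0 clk=1 c=1 f=0 b=0 a=1 e=0
t1.Δ1 d=0 clk=0 c=1 f=0 b=0 a=1 e=0
t2.Δ0 d=0 clk=0 c=1 f=0 b=0 a=1 e=0
t2.Δ1 d=0 clk=1 c=1 f=0 b=0 a=1 e=0
t2.Δ2 d=0 clk=1 c=1 f=0 b=0 a=0 e=0
t3.Δ0 d=0 clk=1 c=1 f=0 b=0 a=0 e=0
t3.Δ1 d=0 clk=0 c=1 f=0 b=0 a=0 e=0
t4.Δ0 d=0 clk=0 c=1 f=0 b=0 a=0 e=0
t4.Δ1 d=0 clk=1 c=1 f=0 b=0 a=0 e=0
t4.Δ2 d=0 clk=1 c=0 f=0 b=0 a=0 e=0
t4.Δ3 d=0 clk=1 c=0 f=0 b=0 a=0 e=1
t4.Δ4 d=0 clk=1 c=0 f=0 b=1 a=0 e=1
t5.Δ0 d=0 clk=1 c=0 f=0 b=1 a=0 e=1
t5.Δ1 d=0 clk=0 c=0 f=0 b=1 a=0 e=1
t6.Δ0 d=0 clk=0 c=0 f=0 b=1 a=0 e=1
t6.Δ1 d=0 clk=1 c=0 f=0 b=1 a=0 e=1
t6.Δ2 d=0 clk=1 c=1 f=0 b=1 a=1 e=1
t6.Δ3 d=0 clk=1 c=1 f=0 b=1 a=1 e=0
t6.Δ4 d=0 clk=1 c=1 f=0 b=0 a=1 e=0
t7.Δ0 d=0 clk=1 c=1 f=0 b=0 a=1 e=0
t7.Δ1 d=0 clk=0 c=1 f=0 b=0 a=1 e=0
t8.Δ0 d=0 clk=0 c=1 f=0 b=0 a=1 e=0
t8.Δ1 d=0 clk=1 c=1 f=0 b=0 a=1 e=0
t8.Δ2 d=0 clk=1 c=1 f=0 b=0 a=0 e=0
t9.Δ0 d=0 clk=1 c=1 f=0 b=0 a=0 e=0
t9.Δ1 d=0 clk=0 c=1 f=0 b=0 a=0 e=0
t10.Δ0 d=0 clk=0 c=1 f=0 b=0 a=0 e=0
t10.Δ1 d=0 clk=1 c=1 f=0 b=0 a=0 e=0
t10.Δ2 d=0 clk=1 c=0 f=0 b=0 a=0 e=0
t10.Δ3 d=0 clk=1 c=0 f=0 b=0 a=0 e=1
t10.Δ4 d=0 clk=1 c=0 f=0 b=1 a=0 e=1
t11.Δ0 d=0 clk=1 c=0 f=0 b=1 a=0 e=1
t11.Δ1 d=0 clk=0 c=0 f=0 b=1 a=0 e=1
t12.Δ0 d=0 clk=0 c=0 f=0 b=1 a=0 e=1
t12.Δ1 d=0 clk=1 c=0 f=0 b=1 a=0 e=1
t12.Δ2 d=0 clk=1 c=1 f=0 b=1 a=1 e=1
t12.Δ3 d=0 clk=1 c=1 f=0 b=1 a=1 e=0
t12.Δ4 d=0 clk=1 c=1 f=0 b=0 a=1 e=0

1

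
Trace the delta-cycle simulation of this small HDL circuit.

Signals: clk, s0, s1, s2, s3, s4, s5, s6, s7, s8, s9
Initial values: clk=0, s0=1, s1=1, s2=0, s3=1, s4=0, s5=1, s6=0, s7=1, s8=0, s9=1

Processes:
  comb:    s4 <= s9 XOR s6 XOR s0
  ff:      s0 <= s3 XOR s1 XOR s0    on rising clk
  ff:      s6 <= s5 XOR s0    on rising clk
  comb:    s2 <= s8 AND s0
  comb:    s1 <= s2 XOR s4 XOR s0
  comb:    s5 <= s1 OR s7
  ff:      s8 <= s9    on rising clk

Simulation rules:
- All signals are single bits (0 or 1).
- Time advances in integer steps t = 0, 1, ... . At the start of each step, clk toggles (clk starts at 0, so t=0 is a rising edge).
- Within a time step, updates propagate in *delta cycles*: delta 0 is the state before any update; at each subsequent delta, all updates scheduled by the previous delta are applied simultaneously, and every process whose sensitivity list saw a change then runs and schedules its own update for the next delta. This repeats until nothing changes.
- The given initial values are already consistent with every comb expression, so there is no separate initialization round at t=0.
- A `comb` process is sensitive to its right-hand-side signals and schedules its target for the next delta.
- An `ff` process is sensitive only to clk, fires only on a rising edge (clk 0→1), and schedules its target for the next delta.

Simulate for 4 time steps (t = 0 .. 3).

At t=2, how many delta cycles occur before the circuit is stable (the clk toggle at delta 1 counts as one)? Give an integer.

t0.Δ0 s8=0 s0=1 s6=0 s4=0 s9=1 clk=0 s1=1 s3=1 s5=1 s7=1 s2=0
t0.Δ1 s8=0 s0=1 s6=0 s4=0 s9=1 clk=1 s1=1 s3=1 s5=1 s7=1 s2=0
t0.Δ2 s8=1 s0=1 s6=0 s4=0 s9=1 clk=1 s1=1 s3=1 s5=1 s7=1 s2=0
t0.Δ3 s8=1 s0=1 s6=0 s4=0 s9=1 clk=1 s1=1 s3=1 s5=1 s7=1 s2=1
t0.Δ4 s8=1 s0=1 s6=0 s4=0 s9=1 clk=1 s1=0 s3=1 s5=1 s7=1 s2=1
t1.Δ0 s8=1 s0=1 s6=0 s4=0 s9=1 clk=1 s1=0 s3=1 s5=1 s7=1 s2=1
t1.Δ1 s8=1 s0=1 s6=0 s4=0 s9=1 clk=0 s1=0 s3=1 s5=1 s7=1 s2=1
t2.Δ0 s8=1 s0=1 s6=0 s4=0 s9=1 clk=0 s1=0 s3=1 s5=1 s7=1 s2=1
t2.Δ1 s8=1 s0=1 s6=0 s4=0 s9=1 clk=1 s1=0 s3=1 s5=1 s7=1 s2=1
t2.Δ2 s8=1 s0=0 s6=0 s4=0 s9=1 clk=1 s1=0 s3=1 s5=1 s7=1 s2=1
t2.Δ3 s8=1 s0=0 s6=0 s4=1 s9=1 clk=1 s1=1 s3=1 s5=1 s7=1 s2=0
t3.Δ0 s8=1 s0=0 s6=0 s4=1 s9=1 clk=1 s1=1 s3=1 s5=1 s7=1 s2=0
t3.Δ1 s8=1 s0=0 s6=0 s4=1 s9=1 clk=0 s1=1 s3=1 s5=1 s7=1 s2=0

3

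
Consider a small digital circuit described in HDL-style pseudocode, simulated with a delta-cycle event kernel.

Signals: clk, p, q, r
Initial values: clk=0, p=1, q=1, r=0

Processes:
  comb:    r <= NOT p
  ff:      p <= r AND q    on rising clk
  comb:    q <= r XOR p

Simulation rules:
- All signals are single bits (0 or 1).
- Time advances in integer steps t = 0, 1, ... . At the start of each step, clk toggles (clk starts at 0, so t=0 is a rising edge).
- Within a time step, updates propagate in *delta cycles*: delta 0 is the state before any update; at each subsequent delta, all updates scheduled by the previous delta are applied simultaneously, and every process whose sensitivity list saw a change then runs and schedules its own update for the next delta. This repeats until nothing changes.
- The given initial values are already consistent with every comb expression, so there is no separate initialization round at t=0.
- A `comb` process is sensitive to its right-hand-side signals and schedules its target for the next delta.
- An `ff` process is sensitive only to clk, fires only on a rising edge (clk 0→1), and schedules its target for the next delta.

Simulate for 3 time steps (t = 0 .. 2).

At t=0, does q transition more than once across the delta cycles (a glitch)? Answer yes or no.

yes

t0.Δ0 q=1 r=0 p=1 clk=0
t0.Δ1 q=1 r=0 p=1 clk=1
t0.Δ2 q=1 r=0 p=0 clk=1
t0.Δ3 q=0 r=1 p=0 clk=1
t0.Δ4 q=1 r=1 p=0 clk=1
t1.Δ0 q=1 r=1 p=0 clk=1
t1.Δ1 q=1 r=1 p=0 clk=0
t2.Δ0 q=1 r=1 p=0 clk=0
t2.Δ1 q=1 r=1 p=0 clk=1
t2.Δ2 q=1 r=1 p=1 clk=1
t2.Δ3 q=0 r=0 p=1 clk=1
t2.Δ4 q=1 r=0 p=1 clk=1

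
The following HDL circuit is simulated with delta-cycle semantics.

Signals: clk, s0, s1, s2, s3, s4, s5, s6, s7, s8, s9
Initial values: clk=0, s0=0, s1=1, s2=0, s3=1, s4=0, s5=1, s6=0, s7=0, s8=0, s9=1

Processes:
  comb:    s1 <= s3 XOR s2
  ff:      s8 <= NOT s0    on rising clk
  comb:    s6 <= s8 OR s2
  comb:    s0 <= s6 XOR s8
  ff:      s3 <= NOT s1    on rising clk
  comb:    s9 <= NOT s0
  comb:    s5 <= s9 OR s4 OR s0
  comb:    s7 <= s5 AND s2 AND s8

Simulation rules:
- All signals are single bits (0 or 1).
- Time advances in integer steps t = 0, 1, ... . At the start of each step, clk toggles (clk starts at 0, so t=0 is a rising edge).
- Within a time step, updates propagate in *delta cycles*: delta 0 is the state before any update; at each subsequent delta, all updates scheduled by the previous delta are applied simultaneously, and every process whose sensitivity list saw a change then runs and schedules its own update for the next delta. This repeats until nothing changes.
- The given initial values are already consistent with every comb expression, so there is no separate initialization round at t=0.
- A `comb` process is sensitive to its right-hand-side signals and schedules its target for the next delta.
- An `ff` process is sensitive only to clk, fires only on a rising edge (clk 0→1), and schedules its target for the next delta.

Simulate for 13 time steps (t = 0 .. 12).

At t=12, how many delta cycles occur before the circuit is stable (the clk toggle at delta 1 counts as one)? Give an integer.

3

t0.Δ0 s2=0 s1=1 clk=0 s0=0 s4=0 s5=1 s8=0 s3=1 s9=1 s6=0 s7=0
t0.Δ1 s2=0 s1=1 clk=1 s0=0 s4=0 s5=1 s8=0 s3=1 s9=1 s6=0 s7=0
t0.Δ2 s2=0 s1=1 clk=1 s0=0 s4=0 s5=1 s8=1 s3=0 s9=1 s6=0 s7=0
t0.Δ3 s2=0 s1=0 clk=1 s0=1 s4=0 s5=1 s8=1 s3=0 s9=1 s6=1 s7=0
t0.Δ4 s2=0 s1=0 clk=1 s0=0 s4=0 s5=1 s8=1 s3=0 s9=0 s6=1 s7=0
t0.Δ5 s2=0 s1=0 clk=1 s0=0 s4=0 s5=0 s8=1 s3=0 s9=1 s6=1 s7=0
t0.Δ6 s2=0 s1=0 clk=1 s0=0 s4=0 s5=1 s8=1 s3=0 s9=1 s6=1 s7=0
t1.Δ0 s2=0 s1=0 clk=1 s0=0 s4=0 s5=1 s8=1 s3=0 s9=1 s6=1 s7=0
t1.Δ1 s2=0 s1=0 clk=0 s0=0 s4=0 s5=1 s8=1 s3=0 s9=1 s6=1 s7=0
t2.Δ0 s2=0 s1=0 clk=0 s0=0 s4=0 s5=1 s8=1 s3=0 s9=1 s6=1 s7=0
t2.Δ1 s2=0 s1=0 clk=1 s0=0 s4=0 s5=1 s8=1 s3=0 s9=1 s6=1 s7=0
t2.Δ2 s2=0 s1=0 clk=1 s0=0 s4=0 s5=1 s8=1 s3=1 s9=1 s6=1 s7=0
t2.Δ3 s2=0 s1=1 clk=1 s0=0 s4=0 s5=1 s8=1 s3=1 s9=1 s6=1 s7=0
t3.Δ0 s2=0 s1=1 clk=1 s0=0 s4=0 s5=1 s8=1 s3=1 s9=1 s6=1 s7=0
t3.Δ1 s2=0 s1=1 clk=0 s0=0 s4=0 s5=1 s8=1 s3=1 s9=1 s6=1 s7=0
t4.Δ0 s2=0 s1=1 clk=0 s0=0 s4=0 s5=1 s8=1 s3=1 s9=1 s6=1 s7=0
t4.Δ1 s2=0 s1=1 clk=1 s0=0 s4=0 s5=1 s8=1 s3=1 s9=1 s6=1 s7=0
t4.Δ2 s2=0 s1=1 clk=1 s0=0 s4=0 s5=1 s8=1 s3=0 s9=1 s6=1 s7=0
t4.Δ3 s2=0 s1=0 clk=1 s0=0 s4=0 s5=1 s8=1 s3=0 s9=1 s6=1 s7=0
t5.Δ0 s2=0 s1=0 clk=1 s0=0 s4=0 s5=1 s8=1 s3=0 s9=1 s6=1 s7=0
t5.Δ1 s2=0 s1=0 clk=0 s0=0 s4=0 s5=1 s8=1 s3=0 s9=1 s6=1 s7=0
t6.Δ0 s2=0 s1=0 clk=0 s0=0 s4=0 s5=1 s8=1 s3=0 s9=1 s6=1 s7=0
t6.Δ1 s2=0 s1=0 clk=1 s0=0 s4=0 s5=1 s8=1 s3=0 s9=1 s6=1 s7=0
t6.Δ2 s2=0 s1=0 clk=1 s0=0 s4=0 s5=1 s8=1 s3=1 s9=1 s6=1 s7=0
t6.Δ3 s2=0 s1=1 clk=1 s0=0 s4=0 s5=1 s8=1 s3=1 s9=1 s6=1 s7=0
t7.Δ0 s2=0 s1=1 clk=1 s0=0 s4=0 s5=1 s8=1 s3=1 s9=1 s6=1 s7=0
t7.Δ1 s2=0 s1=1 clk=0 s0=0 s4=0 s5=1 s8=1 s3=1 s9=1 s6=1 s7=0
t8.Δ0 s2=0 s1=1 clk=0 s0=0 s4=0 s5=1 s8=1 s3=1 s9=1 s6=1 s7=0
t8.Δ1 s2=0 s1=1 clk=1 s0=0 s4=0 s5=1 s8=1 s3=1 s9=1 s6=1 s7=0
t8.Δ2 s2=0 s1=1 clk=1 s0=0 s4=0 s5=1 s8=1 s3=0 s9=1 s6=1 s7=0
t8.Δ3 s2=0 s1=0 clk=1 s0=0 s4=0 s5=1 s8=1 s3=0 s9=1 s6=1 s7=0
t9.Δ0 s2=0 s1=0 clk=1 s0=0 s4=0 s5=1 s8=1 s3=0 s9=1 s6=1 s7=0
t9.Δ1 s2=0 s1=0 clk=0 s0=0 s4=0 s5=1 s8=1 s3=0 s9=1 s6=1 s7=0
t10.Δ0 s2=0 s1=0 clk=0 s0=0 s4=0 s5=1 s8=1 s3=0 s9=1 s6=1 s7=0
t10.Δ1 s2=0 s1=0 clk=1 s0=0 s4=0 s5=1 s8=1 s3=0 s9=1 s6=1 s7=0
t10.Δ2 s2=0 s1=0 clk=1 s0=0 s4=0 s5=1 s8=1 s3=1 s9=1 s6=1 s7=0
t10.Δ3 s2=0 s1=1 clk=1 s0=0 s4=0 s5=1 s8=1 s3=1 s9=1 s6=1 s7=0
t11.Δ0 s2=0 s1=1 clk=1 s0=0 s4=0 s5=1 s8=1 s3=1 s9=1 s6=1 s7=0
t11.Δ1 s2=0 s1=1 clk=0 s0=0 s4=0 s5=1 s8=1 s3=1 s9=1 s6=1 s7=0
t12.Δ0 s2=0 s1=1 clk=0 s0=0 s4=0 s5=1 s8=1 s3=1 s9=1 s6=1 s7=0
t12.Δ1 s2=0 s1=1 clk=1 s0=0 s4=0 s5=1 s8=1 s3=1 s9=1 s6=1 s7=0
t12.Δ2 s2=0 s1=1 clk=1 s0=0 s4=0 s5=1 s8=1 s3=0 s9=1 s6=1 s7=0
t12.Δ3 s2=0 s1=0 clk=1 s0=0 s4=0 s5=1 s8=1 s3=0 s9=1 s6=1 s7=0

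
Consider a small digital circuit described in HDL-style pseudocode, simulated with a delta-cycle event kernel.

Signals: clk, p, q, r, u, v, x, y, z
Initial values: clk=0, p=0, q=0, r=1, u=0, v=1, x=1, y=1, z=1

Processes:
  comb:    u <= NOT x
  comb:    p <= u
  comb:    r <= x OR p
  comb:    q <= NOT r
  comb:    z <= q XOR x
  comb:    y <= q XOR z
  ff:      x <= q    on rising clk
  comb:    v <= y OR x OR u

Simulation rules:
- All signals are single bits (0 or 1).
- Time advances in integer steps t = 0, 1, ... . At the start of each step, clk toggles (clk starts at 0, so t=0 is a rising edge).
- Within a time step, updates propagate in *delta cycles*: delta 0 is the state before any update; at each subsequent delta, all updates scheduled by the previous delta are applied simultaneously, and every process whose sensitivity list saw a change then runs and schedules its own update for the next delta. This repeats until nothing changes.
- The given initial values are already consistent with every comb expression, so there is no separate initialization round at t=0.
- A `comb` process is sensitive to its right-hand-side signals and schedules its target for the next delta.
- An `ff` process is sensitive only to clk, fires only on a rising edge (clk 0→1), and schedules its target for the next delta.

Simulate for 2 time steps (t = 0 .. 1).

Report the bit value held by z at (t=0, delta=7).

t=0 Δ0: x=1 p=0 z=1 q=0 u=0 y=1 r=1 v=1 clk=0
  Δ1: clk:0→1
  Δ2: x:1→0
  Δ3: z:1→0, u:0→1, r:1→0
  Δ4: p:0→1, q:0→1, y:1→0
  Δ5: z:0→1, y:0→1, r:0→1
  Δ6: q:1→0, y:1→0
  Δ7: z:1→0, y:0→1
  Δ8: y:1→0
  (8Δ to stable)
t=1 Δ0: x=0 p=1 z=0 q=0 u=1 y=0 r=1 v=1 clk=1
  Δ1: clk:1→0
  (1Δ to stable)

0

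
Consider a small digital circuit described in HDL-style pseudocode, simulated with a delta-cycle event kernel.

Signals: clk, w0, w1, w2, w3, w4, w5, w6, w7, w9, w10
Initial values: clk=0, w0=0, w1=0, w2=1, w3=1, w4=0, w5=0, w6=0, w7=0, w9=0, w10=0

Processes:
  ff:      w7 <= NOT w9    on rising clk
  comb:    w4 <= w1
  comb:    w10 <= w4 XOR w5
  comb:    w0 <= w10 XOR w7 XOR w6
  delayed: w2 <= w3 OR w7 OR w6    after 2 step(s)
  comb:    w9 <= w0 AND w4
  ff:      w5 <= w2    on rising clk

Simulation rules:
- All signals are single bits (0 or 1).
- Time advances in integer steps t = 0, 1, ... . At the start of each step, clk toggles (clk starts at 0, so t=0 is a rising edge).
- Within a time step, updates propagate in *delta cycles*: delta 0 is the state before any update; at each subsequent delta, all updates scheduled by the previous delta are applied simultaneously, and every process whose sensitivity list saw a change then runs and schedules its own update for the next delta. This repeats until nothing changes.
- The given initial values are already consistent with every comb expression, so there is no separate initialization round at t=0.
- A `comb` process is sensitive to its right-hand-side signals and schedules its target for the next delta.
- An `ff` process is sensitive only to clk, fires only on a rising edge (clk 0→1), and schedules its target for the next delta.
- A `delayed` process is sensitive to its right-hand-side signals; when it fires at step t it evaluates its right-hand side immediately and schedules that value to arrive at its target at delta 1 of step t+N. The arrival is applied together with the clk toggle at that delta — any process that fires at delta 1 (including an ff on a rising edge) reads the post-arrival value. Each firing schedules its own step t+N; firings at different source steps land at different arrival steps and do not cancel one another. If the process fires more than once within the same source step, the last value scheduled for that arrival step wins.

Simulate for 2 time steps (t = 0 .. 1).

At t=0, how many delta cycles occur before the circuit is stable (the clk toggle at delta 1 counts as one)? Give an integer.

4

[bits: w2,w0,w1,w9,clk,w7,w4,w3,w10,w5,w6]
t=0: Δ0=10000001000 Δ1=10001001000 Δ2=10001101010 Δ3=11001101110 Δ4=10001101110 | 4Δ
t=1: Δ0=10001101110 Δ1=10000101110 | 1Δ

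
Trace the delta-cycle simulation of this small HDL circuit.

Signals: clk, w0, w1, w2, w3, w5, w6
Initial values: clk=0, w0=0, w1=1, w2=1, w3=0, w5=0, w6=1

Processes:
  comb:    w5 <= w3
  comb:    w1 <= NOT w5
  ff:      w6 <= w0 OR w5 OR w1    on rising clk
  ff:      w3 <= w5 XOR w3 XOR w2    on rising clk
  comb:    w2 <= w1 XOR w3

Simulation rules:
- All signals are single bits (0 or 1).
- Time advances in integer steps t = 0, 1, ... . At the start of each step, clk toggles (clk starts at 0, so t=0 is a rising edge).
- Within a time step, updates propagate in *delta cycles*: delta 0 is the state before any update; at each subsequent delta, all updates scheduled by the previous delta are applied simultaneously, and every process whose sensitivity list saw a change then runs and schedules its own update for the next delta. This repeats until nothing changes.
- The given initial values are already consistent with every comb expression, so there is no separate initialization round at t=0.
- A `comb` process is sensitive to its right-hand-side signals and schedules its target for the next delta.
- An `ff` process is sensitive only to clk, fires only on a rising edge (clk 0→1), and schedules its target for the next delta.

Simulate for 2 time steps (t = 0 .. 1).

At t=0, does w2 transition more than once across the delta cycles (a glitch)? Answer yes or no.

[bits: w3,w1,w5,w0,clk,w2,w6]
t=0: Δ0=0100011 Δ1=0100111 Δ2=1100111 Δ3=1110101 Δ4=1010101 Δ5=1010111 | 5Δ
t=1: Δ0=1010111 Δ1=1010011 | 1Δ

yes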